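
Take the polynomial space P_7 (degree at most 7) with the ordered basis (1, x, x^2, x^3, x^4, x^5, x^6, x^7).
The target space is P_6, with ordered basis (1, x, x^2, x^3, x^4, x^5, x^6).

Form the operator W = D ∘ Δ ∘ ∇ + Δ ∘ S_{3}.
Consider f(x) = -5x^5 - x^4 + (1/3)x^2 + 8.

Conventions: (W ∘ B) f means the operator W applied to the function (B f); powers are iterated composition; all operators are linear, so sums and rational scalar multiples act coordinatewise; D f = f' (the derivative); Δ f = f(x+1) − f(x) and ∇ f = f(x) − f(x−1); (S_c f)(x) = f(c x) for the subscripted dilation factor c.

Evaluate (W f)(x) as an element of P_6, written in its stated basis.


the result is g(x) = -6075x^4 - 12474x^3 - 12936x^2 - 6417x - 1343

∇ f = -25x^4 + 46x^3 - 44x^2 + (65/3)x - 13/3
Δ ∇ f = -100x^3 - 12x^2 - 50x - 4/3
D Δ ∇ f = -300x^2 - 24x - 50
S_{3} f = -1215x^5 - 81x^4 + 3x^2 + 8
Δ S_{3} f = -6075x^4 - 12474x^3 - 12636x^2 - 6393x - 1293
(D ∘ Δ ∘ ∇ + Δ ∘ S_{3}) f = -6075x^4 - 12474x^3 - 12936x^2 - 6417x - 1343


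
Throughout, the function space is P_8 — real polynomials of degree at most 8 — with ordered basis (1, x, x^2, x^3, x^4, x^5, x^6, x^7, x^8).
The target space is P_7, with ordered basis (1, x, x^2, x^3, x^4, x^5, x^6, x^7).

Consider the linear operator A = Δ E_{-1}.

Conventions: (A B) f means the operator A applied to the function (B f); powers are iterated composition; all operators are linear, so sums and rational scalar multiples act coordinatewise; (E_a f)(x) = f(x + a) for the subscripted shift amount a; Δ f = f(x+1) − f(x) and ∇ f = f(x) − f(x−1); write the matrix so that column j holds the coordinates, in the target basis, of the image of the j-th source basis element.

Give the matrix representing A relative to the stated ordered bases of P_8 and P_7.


image of 1: 0
image of x: 1
image of x^2: 2x - 1
image of x^3: 3x^2 - 3x + 1
image of x^4: 4x^3 - 6x^2 + 4x - 1
image of x^5: 5x^4 - 10x^3 + 10x^2 - 5x + 1
image of x^6: 6x^5 - 15x^4 + 20x^3 - 15x^2 + 6x - 1
image of x^7: 7x^6 - 21x^5 + 35x^4 - 35x^3 + 21x^2 - 7x + 1
image of x^8: 8x^7 - 28x^6 + 56x^5 - 70x^4 + 56x^3 - 28x^2 + 8x - 1
each image's coordinates form column j of the matrix

the matrix is [[0, 1, -1, 1, -1, 1, -1, 1, -1]; [0, 0, 2, -3, 4, -5, 6, -7, 8]; [0, 0, 0, 3, -6, 10, -15, 21, -28]; [0, 0, 0, 0, 4, -10, 20, -35, 56]; [0, 0, 0, 0, 0, 5, -15, 35, -70]; [0, 0, 0, 0, 0, 0, 6, -21, 56]; [0, 0, 0, 0, 0, 0, 0, 7, -28]; [0, 0, 0, 0, 0, 0, 0, 0, 8]] (rows listed top to bottom)


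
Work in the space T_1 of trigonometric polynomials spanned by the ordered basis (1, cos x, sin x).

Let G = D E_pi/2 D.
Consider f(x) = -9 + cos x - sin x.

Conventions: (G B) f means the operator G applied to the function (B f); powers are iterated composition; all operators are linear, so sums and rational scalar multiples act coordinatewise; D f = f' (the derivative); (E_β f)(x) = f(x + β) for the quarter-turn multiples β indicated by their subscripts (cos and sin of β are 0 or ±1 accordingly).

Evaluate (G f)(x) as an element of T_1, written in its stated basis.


D f = -cos x - sin x
E_pi/2 D f = -cos x + sin x
D E_pi/2 D f = cos x + sin x

the image equals g(x) = cos x + sin x


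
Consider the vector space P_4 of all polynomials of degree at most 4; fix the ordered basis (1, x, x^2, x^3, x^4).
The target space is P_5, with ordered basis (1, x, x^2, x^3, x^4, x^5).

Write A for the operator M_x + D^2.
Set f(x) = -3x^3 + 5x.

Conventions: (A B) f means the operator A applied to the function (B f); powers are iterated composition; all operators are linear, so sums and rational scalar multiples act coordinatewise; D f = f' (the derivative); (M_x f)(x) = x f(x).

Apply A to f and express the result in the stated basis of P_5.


the image equals g(x) = -3x^4 + 5x^2 - 18x

M_x f = -3x^4 + 5x^2
D f = -9x^2 + 5
D D f = -18x
(M_x + D^2) f = -3x^4 + 5x^2 - 18x


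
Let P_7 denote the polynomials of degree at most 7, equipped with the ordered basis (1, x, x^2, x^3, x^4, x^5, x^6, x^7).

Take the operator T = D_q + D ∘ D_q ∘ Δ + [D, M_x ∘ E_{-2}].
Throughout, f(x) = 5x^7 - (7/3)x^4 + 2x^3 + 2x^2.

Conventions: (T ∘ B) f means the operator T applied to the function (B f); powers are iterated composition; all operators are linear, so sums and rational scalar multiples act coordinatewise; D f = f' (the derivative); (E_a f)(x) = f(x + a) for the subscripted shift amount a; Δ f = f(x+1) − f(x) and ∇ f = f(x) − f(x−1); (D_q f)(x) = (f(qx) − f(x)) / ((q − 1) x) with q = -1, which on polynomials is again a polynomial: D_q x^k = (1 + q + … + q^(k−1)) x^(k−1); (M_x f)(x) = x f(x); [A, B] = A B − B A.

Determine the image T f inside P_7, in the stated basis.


D_q f = 5x^6 + 2x^2
Δ f = 35x^6 + 105x^5 + 175x^4 + (497/3)x^3 + 97x^2 + (107/3)x + 20/3
D_q Δ f = 105x^4 + (497/3)x^2 + 107/3
D D_q Δ f = 420x^3 + (994/3)x
E_{-2} f = 5x^7 - 70x^6 + 420x^5 - (4207/3)x^4 + (8462/3)x^3 - 3426x^2 + (6992/3)x - 2056/3
M_x E_{-2} f = 5x^8 - 70x^7 + 420x^6 - (4207/3)x^5 + (8462/3)x^4 - 3426x^3 + (6992/3)x^2 - (2056/3)x
D (M_x ∘ E_{-2}) f = 40x^7 - 490x^6 + 2520x^5 - (21035/3)x^4 + (33848/3)x^3 - 10278x^2 + (13984/3)x - 2056/3
D f = 35x^6 - (28/3)x^3 + 6x^2 + 4x
E_{-2} D f = 35x^6 - 420x^5 + 2100x^4 - (16828/3)x^3 + 8462x^2 - 6852x + 6992/3
M_x E_{-2} D f = 35x^7 - 420x^6 + 2100x^5 - (16828/3)x^4 + 8462x^3 - 6852x^2 + (6992/3)x
[D, M_x ∘ E_{-2}] f = 5x^7 - 70x^6 + 420x^5 - (4207/3)x^4 + (8462/3)x^3 - 3426x^2 + (6992/3)x - 2056/3
(D_q + D ∘ D_q ∘ Δ + [D, M_x ∘ E_{-2}]) f = 5x^7 - 65x^6 + 420x^5 - (4207/3)x^4 + (9722/3)x^3 - 3424x^2 + 2662x - 2056/3

the result is g(x) = 5x^7 - 65x^6 + 420x^5 - (4207/3)x^4 + (9722/3)x^3 - 3424x^2 + 2662x - 2056/3


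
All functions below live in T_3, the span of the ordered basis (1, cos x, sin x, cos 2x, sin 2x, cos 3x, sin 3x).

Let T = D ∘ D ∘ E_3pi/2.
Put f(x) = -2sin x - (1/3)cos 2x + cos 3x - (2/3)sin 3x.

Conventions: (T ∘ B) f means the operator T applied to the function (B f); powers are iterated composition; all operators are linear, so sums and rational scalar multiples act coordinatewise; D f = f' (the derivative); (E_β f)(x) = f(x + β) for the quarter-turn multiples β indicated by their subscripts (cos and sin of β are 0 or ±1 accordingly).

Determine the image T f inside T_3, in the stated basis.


E_3pi/2 f = 2cos x + (1/3)cos 2x - (2/3)cos 3x - sin 3x
D E_3pi/2 f = -2sin x - (2/3)sin 2x - 3cos 3x + 2sin 3x
D D E_3pi/2 f = -2cos x - (4/3)cos 2x + 6cos 3x + 9sin 3x

the image equals g(x) = -2cos x - (4/3)cos 2x + 6cos 3x + 9sin 3x


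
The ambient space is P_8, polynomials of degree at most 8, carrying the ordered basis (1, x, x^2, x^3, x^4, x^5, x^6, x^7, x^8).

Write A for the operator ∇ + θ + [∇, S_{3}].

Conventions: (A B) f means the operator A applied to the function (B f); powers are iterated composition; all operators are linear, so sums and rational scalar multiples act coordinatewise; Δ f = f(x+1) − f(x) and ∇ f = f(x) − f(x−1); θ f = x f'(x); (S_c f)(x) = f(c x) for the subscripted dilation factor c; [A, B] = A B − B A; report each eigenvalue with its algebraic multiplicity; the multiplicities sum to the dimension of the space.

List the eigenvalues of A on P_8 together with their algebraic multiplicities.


λ = 0 (multiplicity 1), λ = 1 (multiplicity 1), λ = 2 (multiplicity 1), λ = 3 (multiplicity 1), λ = 4 (multiplicity 1), λ = 5 (multiplicity 1), λ = 6 (multiplicity 1), λ = 7 (multiplicity 1), λ = 8 (multiplicity 1)

image of 1: 0
image of x: x + 3
image of x^2: 2x^2 + 14x - 9
image of x^3: 3x^3 + 57x^2 - 75x + 27
image of x^4: 4x^4 + 220x^3 - 438x^2 + 316x - 81
image of x^5: 5x^5 + 815x^4 - 2170x^3 + 2350x^2 - 1205x + 243
image of x^6: 6x^6 + 2922x^5 - 9735x^4 + 14060x^3 - 10815x^2 + 4362x - 729
image of x^7: 7x^7 + 10213x^6 - 40845x^5 + 73745x^4 - 75635x^3 + 45759x^2 - 15295x + 2187
image of x^8: 8x^8 + 35000x^7 - 163324x^6 + 353864x^5 - 453670x^4 + 365960x^3 - 183484x^2 + 52472x - 6561
the matrix is upper triangular; its diagonal is (0, 1, 2, 3, 4, 5, 6, 7, 8)
for a triangular matrix the eigenvalues are the diagonal entries, with algebraic multiplicity their repetition count


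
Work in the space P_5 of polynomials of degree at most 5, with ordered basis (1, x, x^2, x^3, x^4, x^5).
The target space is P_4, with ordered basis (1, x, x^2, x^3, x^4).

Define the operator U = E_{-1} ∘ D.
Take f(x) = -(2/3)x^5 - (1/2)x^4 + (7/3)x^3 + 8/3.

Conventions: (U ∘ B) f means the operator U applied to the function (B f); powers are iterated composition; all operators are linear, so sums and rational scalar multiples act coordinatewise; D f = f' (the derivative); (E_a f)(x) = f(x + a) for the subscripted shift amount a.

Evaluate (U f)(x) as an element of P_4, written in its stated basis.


D f = -(10/3)x^4 - 2x^3 + 7x^2
E_{-1} D f = -(10/3)x^4 + (34/3)x^3 - 7x^2 - (20/3)x + 17/3

the result is g(x) = -(10/3)x^4 + (34/3)x^3 - 7x^2 - (20/3)x + 17/3


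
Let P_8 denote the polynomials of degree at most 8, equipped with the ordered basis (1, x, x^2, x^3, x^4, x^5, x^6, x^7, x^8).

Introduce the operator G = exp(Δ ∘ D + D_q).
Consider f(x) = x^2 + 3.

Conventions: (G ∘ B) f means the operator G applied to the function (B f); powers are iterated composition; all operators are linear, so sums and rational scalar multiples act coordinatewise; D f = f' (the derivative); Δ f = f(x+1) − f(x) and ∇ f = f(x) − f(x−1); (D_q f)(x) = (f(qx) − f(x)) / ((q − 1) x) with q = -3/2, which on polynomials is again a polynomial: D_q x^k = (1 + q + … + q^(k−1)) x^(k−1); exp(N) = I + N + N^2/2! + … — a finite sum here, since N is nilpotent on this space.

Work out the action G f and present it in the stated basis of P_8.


order-1 term: -(1/2)x + 2
order-2 term: -1/4
the series for exp(Δ ∘ D + D_q) f terminates at order 2
exp(Δ ∘ D + D_q) f = x^2 - (1/2)x + 19/4

g(x) = x^2 - (1/2)x + 19/4


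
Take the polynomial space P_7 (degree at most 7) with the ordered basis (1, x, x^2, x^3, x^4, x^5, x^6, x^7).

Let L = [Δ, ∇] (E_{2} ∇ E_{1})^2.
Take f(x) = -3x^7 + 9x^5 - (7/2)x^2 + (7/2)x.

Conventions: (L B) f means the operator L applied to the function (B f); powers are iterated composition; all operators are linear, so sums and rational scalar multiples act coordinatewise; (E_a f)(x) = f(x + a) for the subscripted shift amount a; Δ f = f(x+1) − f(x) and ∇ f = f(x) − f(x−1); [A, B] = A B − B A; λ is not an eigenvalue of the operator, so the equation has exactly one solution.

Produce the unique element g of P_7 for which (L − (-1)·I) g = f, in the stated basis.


the image equals g(x) = -3x^7 + 9x^5 - (7/2)x^2 + (7/2)x

write g with unknown coordinates in the stated basis and equate coefficients in (L − (-1)·I) g = f
solving from the highest basis element down gives g = -3x^7 + 9x^5 - (7/2)x^2 + (7/2)x
check: L g = 0
so L g − (-1)·g = -3x^7 + 9x^5 - (7/2)x^2 + (7/2)x = f ✓


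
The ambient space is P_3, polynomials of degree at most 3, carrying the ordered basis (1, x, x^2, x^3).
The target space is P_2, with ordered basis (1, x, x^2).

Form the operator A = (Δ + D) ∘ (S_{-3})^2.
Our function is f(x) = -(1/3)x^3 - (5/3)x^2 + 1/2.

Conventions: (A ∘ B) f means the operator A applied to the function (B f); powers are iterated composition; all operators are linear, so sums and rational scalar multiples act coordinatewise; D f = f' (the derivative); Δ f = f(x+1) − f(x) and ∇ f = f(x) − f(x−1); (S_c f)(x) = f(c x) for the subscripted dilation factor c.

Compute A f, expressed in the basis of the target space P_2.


S_{-3} f = 9x^3 - 15x^2 + 1/2
S_{-3} S_{-3} f = -243x^3 - 135x^2 + 1/2
Δ (S_{-3})^2 f = -729x^2 - 999x - 378
D (S_{-3})^2 f = -729x^2 - 270x
(Δ + D) (S_{-3})^2 f = -1458x^2 - 1269x - 378

the result is g(x) = -1458x^2 - 1269x - 378


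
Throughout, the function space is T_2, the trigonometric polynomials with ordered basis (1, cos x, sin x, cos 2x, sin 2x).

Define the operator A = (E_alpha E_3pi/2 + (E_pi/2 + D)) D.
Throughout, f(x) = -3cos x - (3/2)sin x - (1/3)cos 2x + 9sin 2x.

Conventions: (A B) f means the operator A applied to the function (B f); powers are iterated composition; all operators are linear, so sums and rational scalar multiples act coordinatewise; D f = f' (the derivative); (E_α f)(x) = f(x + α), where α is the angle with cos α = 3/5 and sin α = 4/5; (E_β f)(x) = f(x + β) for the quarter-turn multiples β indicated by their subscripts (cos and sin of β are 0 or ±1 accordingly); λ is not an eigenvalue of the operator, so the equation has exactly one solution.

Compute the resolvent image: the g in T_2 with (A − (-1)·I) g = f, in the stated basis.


the result is g(x) = 3cos x - (9/4)sin x + (37/9)cos 2x - (77/27)sin 2x

write g with unknown coordinates in the stated basis and equate coefficients in (A − (-1)·I) g = f
solving from the highest basis element down gives g = 3cos x - (9/4)sin x + (37/9)cos 2x - (77/27)sin 2x
check: A g = -6cos x + (3/4)sin x - (40/9)cos 2x + (320/27)sin 2x
so A g − (-1)·g = -3cos x - (3/2)sin x - (1/3)cos 2x + 9sin 2x = f ✓


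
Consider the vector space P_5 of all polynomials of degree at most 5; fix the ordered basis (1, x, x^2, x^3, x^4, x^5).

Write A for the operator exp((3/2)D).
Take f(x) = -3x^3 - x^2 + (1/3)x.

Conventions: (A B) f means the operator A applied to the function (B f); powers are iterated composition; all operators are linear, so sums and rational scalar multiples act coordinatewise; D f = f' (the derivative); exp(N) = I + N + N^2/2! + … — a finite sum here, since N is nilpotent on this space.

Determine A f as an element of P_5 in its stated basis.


order-1 term: -(27/2)x^2 - 3x + 1/2
order-2 term: -(81/4)x - 9/4
order-3 term: -81/8
the series for exp((3/2)D) f terminates at order 3
exp((3/2)D) f = -3x^3 - (29/2)x^2 - (275/12)x - 95/8

the image equals g(x) = -3x^3 - (29/2)x^2 - (275/12)x - 95/8


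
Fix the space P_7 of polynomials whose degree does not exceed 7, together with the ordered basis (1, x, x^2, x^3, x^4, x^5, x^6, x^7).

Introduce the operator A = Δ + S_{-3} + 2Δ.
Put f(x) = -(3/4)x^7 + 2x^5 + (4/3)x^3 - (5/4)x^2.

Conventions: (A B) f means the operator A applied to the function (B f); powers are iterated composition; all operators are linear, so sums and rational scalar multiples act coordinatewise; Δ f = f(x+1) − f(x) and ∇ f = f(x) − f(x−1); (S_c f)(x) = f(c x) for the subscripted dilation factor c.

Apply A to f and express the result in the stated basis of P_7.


Δ f = -(21/4)x^6 - (63/4)x^5 - (65/4)x^4 - (25/4)x^3 + (33/4)x^2 + (25/4)x + 4/3
S_{-3} f = (6561/4)x^7 - 486x^5 - 36x^3 - (45/4)x^2
Δ f = -(21/4)x^6 - (63/4)x^5 - (65/4)x^4 - (25/4)x^3 + (33/4)x^2 + (25/4)x + 4/3
(2Δ) f = -(21/2)x^6 - (63/2)x^5 - (65/2)x^4 - (25/2)x^3 + (33/2)x^2 + (25/2)x + 8/3
(Δ + S_{-3} + 2Δ) f = (6561/4)x^7 - (63/4)x^6 - (2133/4)x^5 - (195/4)x^4 - (219/4)x^3 + (27/2)x^2 + (75/4)x + 4

the image equals g(x) = (6561/4)x^7 - (63/4)x^6 - (2133/4)x^5 - (195/4)x^4 - (219/4)x^3 + (27/2)x^2 + (75/4)x + 4


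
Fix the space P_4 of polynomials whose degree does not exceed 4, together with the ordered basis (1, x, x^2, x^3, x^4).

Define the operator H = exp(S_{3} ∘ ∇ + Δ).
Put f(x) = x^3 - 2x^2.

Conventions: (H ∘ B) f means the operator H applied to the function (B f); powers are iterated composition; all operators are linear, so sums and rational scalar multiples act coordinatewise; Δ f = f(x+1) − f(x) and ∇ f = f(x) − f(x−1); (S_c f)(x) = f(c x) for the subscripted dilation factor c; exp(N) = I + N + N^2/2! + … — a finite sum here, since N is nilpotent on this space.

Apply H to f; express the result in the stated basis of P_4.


order-1 term: 30x^2 - 22x + 2
order-2 term: 120x - 22
order-3 term: 80
the series for exp(S_{3} ∘ ∇ + Δ) f terminates at order 3
exp(S_{3} ∘ ∇ + Δ) f = x^3 + 28x^2 + 98x + 60

g(x) = x^3 + 28x^2 + 98x + 60


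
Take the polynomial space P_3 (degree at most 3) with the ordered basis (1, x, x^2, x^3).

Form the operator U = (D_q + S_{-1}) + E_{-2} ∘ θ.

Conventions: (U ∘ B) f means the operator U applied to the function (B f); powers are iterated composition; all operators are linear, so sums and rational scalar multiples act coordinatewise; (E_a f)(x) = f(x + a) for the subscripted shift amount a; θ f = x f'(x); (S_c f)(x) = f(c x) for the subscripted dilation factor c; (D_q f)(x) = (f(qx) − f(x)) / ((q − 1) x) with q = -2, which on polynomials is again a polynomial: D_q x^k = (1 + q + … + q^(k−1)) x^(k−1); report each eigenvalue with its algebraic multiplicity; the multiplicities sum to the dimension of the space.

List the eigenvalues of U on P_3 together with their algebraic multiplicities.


λ = 0 (multiplicity 1), λ = 1 (multiplicity 1), λ = 2 (multiplicity 1), λ = 3 (multiplicity 1)

image of 1: 1
image of x: -1
image of x^2: 3x^2 - 9x + 8
image of x^3: 2x^3 - 15x^2 + 36x - 24
the matrix is upper triangular; its diagonal is (1, 0, 3, 2)
for a triangular matrix the eigenvalues are the diagonal entries, with algebraic multiplicity their repetition count


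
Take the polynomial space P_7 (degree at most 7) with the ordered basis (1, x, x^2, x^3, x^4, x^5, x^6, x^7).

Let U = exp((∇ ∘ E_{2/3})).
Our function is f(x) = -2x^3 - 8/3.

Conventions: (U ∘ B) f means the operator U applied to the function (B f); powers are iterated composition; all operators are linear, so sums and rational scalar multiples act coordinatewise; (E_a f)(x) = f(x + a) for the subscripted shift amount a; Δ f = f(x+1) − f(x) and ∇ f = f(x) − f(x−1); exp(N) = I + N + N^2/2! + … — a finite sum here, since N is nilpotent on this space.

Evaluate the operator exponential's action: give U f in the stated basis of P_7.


order-1 term: -6x^2 - 2x - 2/3
order-2 term: -6x - 2
order-3 term: -2
the series for exp((∇ ∘ E_{2/3})) f terminates at order 3
exp((∇ ∘ E_{2/3})) f = -2x^3 - 6x^2 - 8x - 22/3

the result is g(x) = -2x^3 - 6x^2 - 8x - 22/3


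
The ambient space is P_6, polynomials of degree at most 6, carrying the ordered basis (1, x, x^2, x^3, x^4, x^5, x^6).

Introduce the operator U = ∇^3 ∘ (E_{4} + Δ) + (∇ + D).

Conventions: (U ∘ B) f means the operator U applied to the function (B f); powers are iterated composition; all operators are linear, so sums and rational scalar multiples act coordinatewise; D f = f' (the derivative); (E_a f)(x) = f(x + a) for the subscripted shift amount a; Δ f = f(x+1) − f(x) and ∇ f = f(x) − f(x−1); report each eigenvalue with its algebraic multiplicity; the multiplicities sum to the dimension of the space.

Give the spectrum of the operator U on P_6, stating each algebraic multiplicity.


image of 1: 0
image of x: 2
image of x^2: 4x - 1
image of x^3: 6x^2 - 3x + 7
image of x^4: 8x^3 - 6x^2 + 28x + 83
image of x^5: 10x^4 - 10x^3 + 70x^2 + 415x + 271
image of x^6: 12x^5 - 15x^4 + 140x^3 + 1245x^2 + 1626x + 2579
the matrix is upper triangular; its diagonal is (0, 0, 0, 0, 0, 0, 0)
for a triangular matrix the eigenvalues are the diagonal entries, with algebraic multiplicity their repetition count

λ = 0 (multiplicity 7)


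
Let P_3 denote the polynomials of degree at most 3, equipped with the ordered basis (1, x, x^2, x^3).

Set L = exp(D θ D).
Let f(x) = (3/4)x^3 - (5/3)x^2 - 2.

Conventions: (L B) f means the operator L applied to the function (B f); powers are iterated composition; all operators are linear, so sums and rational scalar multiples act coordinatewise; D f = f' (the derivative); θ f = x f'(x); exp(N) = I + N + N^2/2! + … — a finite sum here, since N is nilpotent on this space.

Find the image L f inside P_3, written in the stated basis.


g(x) = (3/4)x^3 - (5/3)x^2 + 9x - 16/3

order-1 term: 9x - 10/3
the series for exp(D θ D) f terminates at order 1
exp(D θ D) f = (3/4)x^3 - (5/3)x^2 + 9x - 16/3


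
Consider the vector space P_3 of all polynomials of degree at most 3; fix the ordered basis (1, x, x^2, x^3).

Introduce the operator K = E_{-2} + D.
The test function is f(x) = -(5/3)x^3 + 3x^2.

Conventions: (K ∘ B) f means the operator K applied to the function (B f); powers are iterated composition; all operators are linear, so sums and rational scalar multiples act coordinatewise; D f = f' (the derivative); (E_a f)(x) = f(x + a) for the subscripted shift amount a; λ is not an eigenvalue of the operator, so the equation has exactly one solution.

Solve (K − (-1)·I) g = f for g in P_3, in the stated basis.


write g with unknown coordinates in the stated basis and equate coefficients in (K − (-1)·I) g = f
solving from the highest basis element down gives g = -(5/6)x^3 + (1/4)x^2 + (21/4)x - 29/24
check: K g = -(5/6)x^3 + (11/4)x^2 - (21/4)x + 29/24
so K g − (-1)·g = -(5/3)x^3 + 3x^2 = f ✓

g(x) = -(5/6)x^3 + (1/4)x^2 + (21/4)x - 29/24


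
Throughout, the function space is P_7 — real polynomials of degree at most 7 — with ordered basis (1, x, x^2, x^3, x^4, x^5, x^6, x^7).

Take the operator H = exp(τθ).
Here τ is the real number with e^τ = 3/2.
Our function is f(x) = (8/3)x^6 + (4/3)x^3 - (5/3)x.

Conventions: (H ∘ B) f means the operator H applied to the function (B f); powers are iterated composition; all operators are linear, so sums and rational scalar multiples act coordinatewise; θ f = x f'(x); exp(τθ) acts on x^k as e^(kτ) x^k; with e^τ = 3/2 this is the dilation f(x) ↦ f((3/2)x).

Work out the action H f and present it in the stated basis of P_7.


exp(τθ) x^k = e^(kτ) x^k; with e^τ = 3/2 this sends x^k to (3/2)^k x^k
x ↦ 3/2 x
x^3 ↦ 27/8 x^3
x^6 ↦ 729/64 x^6
applying this coordinatewise to f: exp(τθ) f = (243/8)x^6 + (9/2)x^3 - (5/2)x

the result is g(x) = (243/8)x^6 + (9/2)x^3 - (5/2)x


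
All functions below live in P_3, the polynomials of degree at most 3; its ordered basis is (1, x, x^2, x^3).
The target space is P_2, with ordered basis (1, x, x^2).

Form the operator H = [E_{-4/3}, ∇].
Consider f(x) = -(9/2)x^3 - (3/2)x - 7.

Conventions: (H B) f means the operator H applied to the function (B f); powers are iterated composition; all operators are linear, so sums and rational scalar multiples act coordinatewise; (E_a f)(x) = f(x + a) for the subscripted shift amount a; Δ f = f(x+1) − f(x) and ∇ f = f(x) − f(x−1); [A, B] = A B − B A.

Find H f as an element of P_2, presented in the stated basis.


g(x) = 0

∇ f = -(27/2)x^2 + (27/2)x - 6
E_{-4/3} ∇ f = -(27/2)x^2 + (99/2)x - 48
E_{-4/3} f = -(9/2)x^3 + 18x^2 - (51/2)x + 17/3
∇ E_{-4/3} f = -(27/2)x^2 + (99/2)x - 48
[E_{-4/3}, ∇] f = 0


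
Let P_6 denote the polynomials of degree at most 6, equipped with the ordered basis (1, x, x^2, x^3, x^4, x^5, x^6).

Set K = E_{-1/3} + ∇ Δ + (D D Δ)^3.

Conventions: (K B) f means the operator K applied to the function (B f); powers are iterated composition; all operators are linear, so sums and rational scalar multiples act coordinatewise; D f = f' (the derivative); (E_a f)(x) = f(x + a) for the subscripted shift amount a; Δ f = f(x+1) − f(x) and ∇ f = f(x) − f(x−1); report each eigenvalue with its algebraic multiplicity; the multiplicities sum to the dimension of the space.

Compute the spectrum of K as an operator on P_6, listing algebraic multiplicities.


image of 1: 1
image of x: x - 1/3
image of x^2: x^2 - (2/3)x + 19/9
image of x^3: x^3 - x^2 + (19/3)x - 1/27
image of x^4: x^4 - (4/3)x^3 + (38/3)x^2 - (4/27)x + 163/81
image of x^5: x^5 - (5/3)x^4 + (190/9)x^3 - (10/27)x^2 + (815/81)x - 1/243
image of x^6: x^6 - 2x^5 + (95/3)x^4 - (20/27)x^3 + (815/27)x^2 - (2/81)x + 1459/729
the matrix is upper triangular; its diagonal is (1, 1, 1, 1, 1, 1, 1)
for a triangular matrix the eigenvalues are the diagonal entries, with algebraic multiplicity their repetition count

λ = 1 (multiplicity 7)


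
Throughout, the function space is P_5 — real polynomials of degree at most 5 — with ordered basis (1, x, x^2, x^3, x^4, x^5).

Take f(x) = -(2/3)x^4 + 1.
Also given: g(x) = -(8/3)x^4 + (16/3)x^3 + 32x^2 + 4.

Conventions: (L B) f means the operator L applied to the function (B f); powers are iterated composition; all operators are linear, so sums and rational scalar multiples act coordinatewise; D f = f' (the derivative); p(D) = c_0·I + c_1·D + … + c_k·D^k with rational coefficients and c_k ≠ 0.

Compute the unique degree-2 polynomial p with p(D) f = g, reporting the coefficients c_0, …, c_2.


c_0 = 4, c_1 = -2, c_2 = -4

D^0 f = -(2/3)x^4 + 1
D^1 f = -(8/3)x^3
D^2 f = -8x^2
matching coefficients of g against c_0 f + c_1 Df + … from the top degree down determines the c_i
solution: c_0 = 4, c_1 = -2, c_2 = -4


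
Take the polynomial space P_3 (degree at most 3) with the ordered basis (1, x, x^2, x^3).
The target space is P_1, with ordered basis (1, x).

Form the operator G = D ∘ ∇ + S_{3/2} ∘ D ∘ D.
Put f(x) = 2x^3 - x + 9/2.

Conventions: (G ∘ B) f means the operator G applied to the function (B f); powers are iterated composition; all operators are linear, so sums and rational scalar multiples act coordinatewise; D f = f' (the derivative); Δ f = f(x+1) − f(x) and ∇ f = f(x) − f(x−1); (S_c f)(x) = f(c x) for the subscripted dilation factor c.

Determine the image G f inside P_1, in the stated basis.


g(x) = 30x - 6

∇ f = 6x^2 - 6x + 1
D ∇ f = 12x - 6
D f = 6x^2 - 1
D D f = 12x
S_{3/2} D D f = 18x
(D ∘ ∇ + S_{3/2} ∘ D ∘ D) f = 30x - 6


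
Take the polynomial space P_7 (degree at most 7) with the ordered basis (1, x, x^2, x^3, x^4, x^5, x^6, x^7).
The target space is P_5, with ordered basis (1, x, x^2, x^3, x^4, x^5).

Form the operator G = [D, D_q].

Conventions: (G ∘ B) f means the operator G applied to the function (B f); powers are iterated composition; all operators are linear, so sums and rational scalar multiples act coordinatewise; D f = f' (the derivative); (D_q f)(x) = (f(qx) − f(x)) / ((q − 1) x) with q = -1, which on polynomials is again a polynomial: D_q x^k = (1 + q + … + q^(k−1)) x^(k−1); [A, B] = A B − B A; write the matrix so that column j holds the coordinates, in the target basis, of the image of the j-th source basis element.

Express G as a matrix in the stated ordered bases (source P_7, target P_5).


image of 1: 0
image of x: 0
image of x^2: -2
image of x^3: 2x
image of x^4: -4x^2
image of x^5: 4x^3
image of x^6: -6x^4
image of x^7: 6x^5
each image's coordinates form column j of the matrix

the matrix is [[0, 0, -2, 0, 0, 0, 0, 0]; [0, 0, 0, 2, 0, 0, 0, 0]; [0, 0, 0, 0, -4, 0, 0, 0]; [0, 0, 0, 0, 0, 4, 0, 0]; [0, 0, 0, 0, 0, 0, -6, 0]; [0, 0, 0, 0, 0, 0, 0, 6]] (rows listed top to bottom)


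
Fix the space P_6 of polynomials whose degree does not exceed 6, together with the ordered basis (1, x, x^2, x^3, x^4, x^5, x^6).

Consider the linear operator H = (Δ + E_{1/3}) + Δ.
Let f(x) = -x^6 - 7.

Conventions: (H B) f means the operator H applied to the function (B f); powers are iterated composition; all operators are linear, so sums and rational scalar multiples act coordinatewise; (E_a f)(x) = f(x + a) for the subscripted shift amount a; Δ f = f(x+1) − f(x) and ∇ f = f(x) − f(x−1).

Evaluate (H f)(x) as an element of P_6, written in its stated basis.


Δ f = -6x^5 - 15x^4 - 20x^3 - 15x^2 - 6x - 1
E_{1/3} f = -x^6 - 2x^5 - (5/3)x^4 - (20/27)x^3 - (5/27)x^2 - (2/81)x - 5104/729
(Δ + E_{1/3}) f = -x^6 - 8x^5 - (50/3)x^4 - (560/27)x^3 - (410/27)x^2 - (488/81)x - 5833/729
Δ f = -6x^5 - 15x^4 - 20x^3 - 15x^2 - 6x - 1
((Δ + E_{1/3}) + Δ) f = -x^6 - 14x^5 - (95/3)x^4 - (1100/27)x^3 - (815/27)x^2 - (974/81)x - 6562/729

g(x) = -x^6 - 14x^5 - (95/3)x^4 - (1100/27)x^3 - (815/27)x^2 - (974/81)x - 6562/729


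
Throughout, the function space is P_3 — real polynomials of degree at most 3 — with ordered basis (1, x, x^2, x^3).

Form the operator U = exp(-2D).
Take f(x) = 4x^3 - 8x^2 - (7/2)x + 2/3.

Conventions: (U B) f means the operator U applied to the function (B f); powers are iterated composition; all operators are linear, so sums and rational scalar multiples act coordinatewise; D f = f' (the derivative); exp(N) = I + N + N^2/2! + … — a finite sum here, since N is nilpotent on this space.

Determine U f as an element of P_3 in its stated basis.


g(x) = 4x^3 - 32x^2 + (153/2)x - 169/3

order-1 term: -24x^2 + 32x + 7
order-2 term: 48x - 32
order-3 term: -32
the series for exp(-2D) f terminates at order 3
exp(-2D) f = 4x^3 - 32x^2 + (153/2)x - 169/3


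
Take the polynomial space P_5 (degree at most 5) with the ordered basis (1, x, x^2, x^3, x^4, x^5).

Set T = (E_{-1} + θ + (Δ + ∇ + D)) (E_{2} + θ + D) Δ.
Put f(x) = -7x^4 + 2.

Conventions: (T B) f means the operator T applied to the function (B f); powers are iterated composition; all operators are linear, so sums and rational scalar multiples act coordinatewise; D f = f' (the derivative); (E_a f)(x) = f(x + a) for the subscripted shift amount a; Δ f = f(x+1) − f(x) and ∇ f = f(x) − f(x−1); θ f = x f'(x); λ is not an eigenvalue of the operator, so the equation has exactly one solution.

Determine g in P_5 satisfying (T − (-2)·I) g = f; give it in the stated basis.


the image equals g(x) = -(7/2)x^4 + 112x^3 - (2121/2)x^2 + 322x + 3935

write g with unknown coordinates in the stated basis and equate coefficients in (T − (-2)·I) g = f
solving from the highest basis element down gives g = -(7/2)x^4 + 112x^3 - (2121/2)x^2 + 322x + 3935
check: T g = -224x^3 + 2121x^2 - 644x - 7868
so T g − (-2)·g = -7x^4 + 2 = f ✓


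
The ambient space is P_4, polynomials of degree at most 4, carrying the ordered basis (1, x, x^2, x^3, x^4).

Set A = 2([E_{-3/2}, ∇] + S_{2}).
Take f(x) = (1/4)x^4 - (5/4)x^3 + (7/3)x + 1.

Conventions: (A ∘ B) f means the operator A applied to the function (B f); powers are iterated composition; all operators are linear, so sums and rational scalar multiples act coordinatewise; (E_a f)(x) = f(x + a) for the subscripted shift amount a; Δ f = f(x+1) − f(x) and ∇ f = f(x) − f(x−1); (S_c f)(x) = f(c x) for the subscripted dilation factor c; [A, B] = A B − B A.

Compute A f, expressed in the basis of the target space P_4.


the result is g(x) = 8x^4 - 20x^3 + (28/3)x + 2

∇ f = x^3 - (21/4)x^2 + (19/4)x + 5/6
E_{-3/2} ∇ f = x^3 - (39/4)x^2 + (109/4)x - 1031/48
E_{-3/2} f = (1/4)x^4 - (11/4)x^3 + 9x^2 - (455/48)x + 191/64
∇ E_{-3/2} f = x^3 - (39/4)x^2 + (109/4)x - 1031/48
[E_{-3/2}, ∇] f = 0
S_{2} f = 4x^4 - 10x^3 + (14/3)x + 1
([E_{-3/2}, ∇] + S_{2}) f = 4x^4 - 10x^3 + (14/3)x + 1
(2([E_{-3/2}, ∇] + S_{2})) f = 8x^4 - 20x^3 + (28/3)x + 2


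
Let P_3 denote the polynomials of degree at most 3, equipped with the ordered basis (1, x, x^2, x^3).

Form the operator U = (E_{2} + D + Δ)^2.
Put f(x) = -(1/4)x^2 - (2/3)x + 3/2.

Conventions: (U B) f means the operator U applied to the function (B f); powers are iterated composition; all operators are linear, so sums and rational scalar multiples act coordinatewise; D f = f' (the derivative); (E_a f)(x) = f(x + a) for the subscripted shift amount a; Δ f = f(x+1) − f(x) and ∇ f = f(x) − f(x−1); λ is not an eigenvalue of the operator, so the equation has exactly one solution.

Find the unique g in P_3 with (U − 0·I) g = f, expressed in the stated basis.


g(x) = -(1/4)x^2 + (10/3)x - 44/3

write g with unknown coordinates in the stated basis and equate coefficients in (U − 0·I) g = f
solving from the highest basis element down gives g = -(1/4)x^2 + (10/3)x - 44/3
check: U g = -(1/4)x^2 - (2/3)x + 3/2
so U g − 0·g = -(1/4)x^2 - (2/3)x + 3/2 = f ✓


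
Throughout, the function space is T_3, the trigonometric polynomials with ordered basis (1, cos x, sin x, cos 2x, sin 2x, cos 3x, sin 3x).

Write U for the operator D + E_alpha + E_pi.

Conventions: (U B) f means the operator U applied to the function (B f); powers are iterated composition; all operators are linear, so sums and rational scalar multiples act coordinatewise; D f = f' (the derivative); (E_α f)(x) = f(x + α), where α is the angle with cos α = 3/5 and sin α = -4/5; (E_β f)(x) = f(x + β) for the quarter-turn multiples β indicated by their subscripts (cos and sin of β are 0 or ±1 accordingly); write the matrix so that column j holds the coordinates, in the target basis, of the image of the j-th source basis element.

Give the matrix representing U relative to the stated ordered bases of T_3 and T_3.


image of 1: 2
image of cos x: -(2/5)cos x - (1/5)sin x
image of sin x: (1/5)cos x - (2/5)sin x
image of cos 2x: (18/25)cos 2x - (26/25)sin 2x
image of sin 2x: (26/25)cos 2x + (18/25)sin 2x
image of cos 3x: -(242/125)cos 3x - (331/125)sin 3x
image of sin 3x: (331/125)cos 3x - (242/125)sin 3x
each image's coordinates form column j of the matrix

the matrix is [[2, 0, 0, 0, 0, 0, 0]; [0, -2/5, 1/5, 0, 0, 0, 0]; [0, -1/5, -2/5, 0, 0, 0, 0]; [0, 0, 0, 18/25, 26/25, 0, 0]; [0, 0, 0, -26/25, 18/25, 0, 0]; [0, 0, 0, 0, 0, -242/125, 331/125]; [0, 0, 0, 0, 0, -331/125, -242/125]] (rows listed top to bottom)


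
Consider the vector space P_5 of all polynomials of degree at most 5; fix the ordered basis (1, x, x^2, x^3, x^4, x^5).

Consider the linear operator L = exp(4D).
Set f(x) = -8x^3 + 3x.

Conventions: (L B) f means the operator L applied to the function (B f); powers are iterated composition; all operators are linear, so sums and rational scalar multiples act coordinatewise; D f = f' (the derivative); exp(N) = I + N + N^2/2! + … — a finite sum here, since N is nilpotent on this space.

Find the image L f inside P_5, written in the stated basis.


the result is g(x) = -8x^3 - 96x^2 - 381x - 500

order-1 term: -96x^2 + 12
order-2 term: -384x
order-3 term: -512
the series for exp(4D) f terminates at order 3
exp(4D) f = -8x^3 - 96x^2 - 381x - 500


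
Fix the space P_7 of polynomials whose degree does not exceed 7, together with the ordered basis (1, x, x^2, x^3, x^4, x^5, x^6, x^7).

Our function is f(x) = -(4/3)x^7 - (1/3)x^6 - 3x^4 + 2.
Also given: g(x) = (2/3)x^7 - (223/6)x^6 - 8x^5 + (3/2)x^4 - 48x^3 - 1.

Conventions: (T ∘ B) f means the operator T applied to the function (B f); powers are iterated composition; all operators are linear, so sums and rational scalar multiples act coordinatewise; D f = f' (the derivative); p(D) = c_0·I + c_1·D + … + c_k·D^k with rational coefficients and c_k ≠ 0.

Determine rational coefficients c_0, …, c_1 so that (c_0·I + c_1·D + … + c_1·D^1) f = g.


D^0 f = -(4/3)x^7 - (1/3)x^6 - 3x^4 + 2
D^1 f = -(28/3)x^6 - 2x^5 - 12x^3
matching coefficients of g against c_0 f + c_1 Df + … from the top degree down determines the c_i
solution: c_0 = -1/2, c_1 = 4

c_0 = -1/2, c_1 = 4


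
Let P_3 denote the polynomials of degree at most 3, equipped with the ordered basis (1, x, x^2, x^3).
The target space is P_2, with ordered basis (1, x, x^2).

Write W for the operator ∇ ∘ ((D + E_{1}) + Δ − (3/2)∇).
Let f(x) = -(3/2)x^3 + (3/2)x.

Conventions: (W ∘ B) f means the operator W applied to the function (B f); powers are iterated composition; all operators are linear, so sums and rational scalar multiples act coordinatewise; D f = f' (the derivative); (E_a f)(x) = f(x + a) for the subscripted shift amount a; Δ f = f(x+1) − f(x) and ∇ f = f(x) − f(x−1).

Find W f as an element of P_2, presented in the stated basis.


g(x) = -(9/2)x^2 - 9x - 9

D f = -(9/2)x^2 + 3/2
E_{1} f = -(3/2)x^3 - (9/2)x^2 - 3x
(D + E_{1}) f = -(3/2)x^3 - 9x^2 - 3x + 3/2
Δ f = -(9/2)x^2 - (9/2)x
∇ f = -(9/2)x^2 + (9/2)x
(-(3/2)∇) f = (27/4)x^2 - (27/4)x
((D + E_{1}) + Δ − (3/2)∇) f = -(3/2)x^3 - (27/4)x^2 - (57/4)x + 3/2
∇ ((D + E_{1}) + Δ − (3/2)∇) f = -(9/2)x^2 - 9x - 9


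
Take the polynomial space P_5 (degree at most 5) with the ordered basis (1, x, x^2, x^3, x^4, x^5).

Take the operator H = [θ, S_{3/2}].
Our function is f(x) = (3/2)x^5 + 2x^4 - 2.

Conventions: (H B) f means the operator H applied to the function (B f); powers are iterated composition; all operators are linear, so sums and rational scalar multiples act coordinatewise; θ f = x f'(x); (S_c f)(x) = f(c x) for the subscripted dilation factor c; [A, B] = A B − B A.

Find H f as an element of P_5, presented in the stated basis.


the image equals g(x) = 0

S_{3/2} f = (729/64)x^5 + (81/8)x^4 - 2
θ S_{3/2} f = (3645/64)x^5 + (81/2)x^4
θ f = (15/2)x^5 + 8x^4
S_{3/2} θ f = (3645/64)x^5 + (81/2)x^4
[θ, S_{3/2}] f = 0


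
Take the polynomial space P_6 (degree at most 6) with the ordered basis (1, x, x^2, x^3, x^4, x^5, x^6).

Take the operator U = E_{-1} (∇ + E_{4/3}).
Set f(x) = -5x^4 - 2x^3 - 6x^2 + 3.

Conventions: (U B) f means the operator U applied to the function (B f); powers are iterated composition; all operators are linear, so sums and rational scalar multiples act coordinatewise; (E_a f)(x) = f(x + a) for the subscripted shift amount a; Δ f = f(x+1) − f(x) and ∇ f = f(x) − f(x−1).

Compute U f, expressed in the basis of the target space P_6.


∇ f = -20x^3 + 24x^2 - 26x + 9
E_{4/3} f = -5x^4 - (86/3)x^3 - (202/3)x^2 - (2000/27)x - 2285/81
(∇ + E_{4/3}) f = -5x^4 - (146/3)x^3 - (130/3)x^2 - (2702/27)x - 1556/81
E_{-1} (∇ + E_{4/3}) f = -5x^4 - (86/3)x^3 + (218/3)x^2 - (3764/27)x + 6577/81

the result is g(x) = -5x^4 - (86/3)x^3 + (218/3)x^2 - (3764/27)x + 6577/81


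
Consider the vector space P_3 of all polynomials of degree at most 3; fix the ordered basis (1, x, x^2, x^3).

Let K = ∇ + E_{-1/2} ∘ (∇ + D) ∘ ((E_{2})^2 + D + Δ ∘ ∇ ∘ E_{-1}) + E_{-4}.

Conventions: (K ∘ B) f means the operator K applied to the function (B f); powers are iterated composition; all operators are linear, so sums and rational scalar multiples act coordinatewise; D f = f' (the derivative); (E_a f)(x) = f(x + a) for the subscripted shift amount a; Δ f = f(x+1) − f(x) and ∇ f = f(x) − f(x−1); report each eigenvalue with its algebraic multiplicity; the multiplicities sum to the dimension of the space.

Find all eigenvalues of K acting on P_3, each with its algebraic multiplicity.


λ = 1 (multiplicity 4)

image of 1: 1
image of x: x - 1
image of x^2: x^2 - 2x + 32
image of x^3: x^3 - 3x^2 + 96x + 4
the matrix is upper triangular; its diagonal is (1, 1, 1, 1)
for a triangular matrix the eigenvalues are the diagonal entries, with algebraic multiplicity their repetition count


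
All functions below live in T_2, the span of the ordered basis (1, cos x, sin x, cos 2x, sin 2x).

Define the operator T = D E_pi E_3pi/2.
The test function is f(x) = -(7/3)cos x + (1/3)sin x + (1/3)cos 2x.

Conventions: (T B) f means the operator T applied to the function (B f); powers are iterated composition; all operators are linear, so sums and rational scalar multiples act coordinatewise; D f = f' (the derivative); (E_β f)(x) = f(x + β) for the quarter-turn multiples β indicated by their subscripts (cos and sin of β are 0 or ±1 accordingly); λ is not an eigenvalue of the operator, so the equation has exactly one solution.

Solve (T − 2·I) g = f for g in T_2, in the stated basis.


g(x) = (7/9)cos x - (1/9)sin x - (1/12)cos 2x - (1/12)sin 2x

write g with unknown coordinates in the stated basis and equate coefficients in (T − 2·I) g = f
solving from the highest basis element down gives g = (7/9)cos x - (1/9)sin x - (1/12)cos 2x - (1/12)sin 2x
check: T g = -(7/9)cos x + (1/9)sin x + (1/6)cos 2x - (1/6)sin 2x
so T g − 2·g = -(7/3)cos x + (1/3)sin x + (1/3)cos 2x = f ✓


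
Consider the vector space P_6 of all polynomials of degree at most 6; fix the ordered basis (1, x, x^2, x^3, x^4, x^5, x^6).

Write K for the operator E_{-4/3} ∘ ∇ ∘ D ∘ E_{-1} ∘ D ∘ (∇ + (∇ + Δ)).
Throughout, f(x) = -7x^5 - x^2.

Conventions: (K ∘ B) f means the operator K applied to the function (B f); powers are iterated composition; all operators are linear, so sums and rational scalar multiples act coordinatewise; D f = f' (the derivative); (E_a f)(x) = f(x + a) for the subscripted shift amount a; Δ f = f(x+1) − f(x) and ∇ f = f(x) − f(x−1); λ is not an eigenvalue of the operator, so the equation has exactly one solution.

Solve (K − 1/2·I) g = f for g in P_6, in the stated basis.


the result is g(x) = 14x^5 + 2x^2 + 10080x - 30240

write g with unknown coordinates in the stated basis and equate coefficients in (K − 1/2·I) g = f
solving from the highest basis element down gives g = 14x^5 + 2x^2 + 10080x - 30240
check: K g = 5040x - 15120
so K g − 1/2·g = -7x^5 - x^2 = f ✓
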